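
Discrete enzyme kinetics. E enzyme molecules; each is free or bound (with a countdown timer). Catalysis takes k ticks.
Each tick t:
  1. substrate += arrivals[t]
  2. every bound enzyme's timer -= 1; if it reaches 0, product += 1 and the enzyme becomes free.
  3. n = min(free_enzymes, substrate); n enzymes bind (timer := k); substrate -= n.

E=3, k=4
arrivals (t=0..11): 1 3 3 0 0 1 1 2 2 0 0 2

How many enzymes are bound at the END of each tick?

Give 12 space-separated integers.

t=0: arr=1 -> substrate=0 bound=1 product=0
t=1: arr=3 -> substrate=1 bound=3 product=0
t=2: arr=3 -> substrate=4 bound=3 product=0
t=3: arr=0 -> substrate=4 bound=3 product=0
t=4: arr=0 -> substrate=3 bound=3 product=1
t=5: arr=1 -> substrate=2 bound=3 product=3
t=6: arr=1 -> substrate=3 bound=3 product=3
t=7: arr=2 -> substrate=5 bound=3 product=3
t=8: arr=2 -> substrate=6 bound=3 product=4
t=9: arr=0 -> substrate=4 bound=3 product=6
t=10: arr=0 -> substrate=4 bound=3 product=6
t=11: arr=2 -> substrate=6 bound=3 product=6

Answer: 1 3 3 3 3 3 3 3 3 3 3 3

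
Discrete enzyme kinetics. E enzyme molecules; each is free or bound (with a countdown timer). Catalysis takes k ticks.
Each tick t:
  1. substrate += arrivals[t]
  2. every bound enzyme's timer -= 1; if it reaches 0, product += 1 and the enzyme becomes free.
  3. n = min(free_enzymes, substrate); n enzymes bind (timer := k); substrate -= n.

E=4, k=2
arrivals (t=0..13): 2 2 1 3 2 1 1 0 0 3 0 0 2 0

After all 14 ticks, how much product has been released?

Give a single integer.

Answer: 15

Derivation:
t=0: arr=2 -> substrate=0 bound=2 product=0
t=1: arr=2 -> substrate=0 bound=4 product=0
t=2: arr=1 -> substrate=0 bound=3 product=2
t=3: arr=3 -> substrate=0 bound=4 product=4
t=4: arr=2 -> substrate=1 bound=4 product=5
t=5: arr=1 -> substrate=0 bound=3 product=8
t=6: arr=1 -> substrate=0 bound=3 product=9
t=7: arr=0 -> substrate=0 bound=1 product=11
t=8: arr=0 -> substrate=0 bound=0 product=12
t=9: arr=3 -> substrate=0 bound=3 product=12
t=10: arr=0 -> substrate=0 bound=3 product=12
t=11: arr=0 -> substrate=0 bound=0 product=15
t=12: arr=2 -> substrate=0 bound=2 product=15
t=13: arr=0 -> substrate=0 bound=2 product=15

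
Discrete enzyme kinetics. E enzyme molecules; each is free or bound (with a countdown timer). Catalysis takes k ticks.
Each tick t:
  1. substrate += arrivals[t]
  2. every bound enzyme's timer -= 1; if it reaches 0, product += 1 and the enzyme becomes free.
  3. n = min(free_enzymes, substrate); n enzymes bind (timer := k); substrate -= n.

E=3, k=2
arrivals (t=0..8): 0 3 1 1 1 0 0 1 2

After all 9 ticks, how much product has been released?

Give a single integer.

t=0: arr=0 -> substrate=0 bound=0 product=0
t=1: arr=3 -> substrate=0 bound=3 product=0
t=2: arr=1 -> substrate=1 bound=3 product=0
t=3: arr=1 -> substrate=0 bound=2 product=3
t=4: arr=1 -> substrate=0 bound=3 product=3
t=5: arr=0 -> substrate=0 bound=1 product=5
t=6: arr=0 -> substrate=0 bound=0 product=6
t=7: arr=1 -> substrate=0 bound=1 product=6
t=8: arr=2 -> substrate=0 bound=3 product=6

Answer: 6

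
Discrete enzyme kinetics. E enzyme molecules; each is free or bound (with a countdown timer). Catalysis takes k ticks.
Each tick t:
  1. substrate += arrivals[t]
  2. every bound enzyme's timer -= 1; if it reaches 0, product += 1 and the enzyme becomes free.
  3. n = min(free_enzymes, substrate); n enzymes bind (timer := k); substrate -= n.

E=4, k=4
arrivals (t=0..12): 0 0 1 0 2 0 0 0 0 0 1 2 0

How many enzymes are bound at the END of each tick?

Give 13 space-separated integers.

Answer: 0 0 1 1 3 3 2 2 0 0 1 3 3

Derivation:
t=0: arr=0 -> substrate=0 bound=0 product=0
t=1: arr=0 -> substrate=0 bound=0 product=0
t=2: arr=1 -> substrate=0 bound=1 product=0
t=3: arr=0 -> substrate=0 bound=1 product=0
t=4: arr=2 -> substrate=0 bound=3 product=0
t=5: arr=0 -> substrate=0 bound=3 product=0
t=6: arr=0 -> substrate=0 bound=2 product=1
t=7: arr=0 -> substrate=0 bound=2 product=1
t=8: arr=0 -> substrate=0 bound=0 product=3
t=9: arr=0 -> substrate=0 bound=0 product=3
t=10: arr=1 -> substrate=0 bound=1 product=3
t=11: arr=2 -> substrate=0 bound=3 product=3
t=12: arr=0 -> substrate=0 bound=3 product=3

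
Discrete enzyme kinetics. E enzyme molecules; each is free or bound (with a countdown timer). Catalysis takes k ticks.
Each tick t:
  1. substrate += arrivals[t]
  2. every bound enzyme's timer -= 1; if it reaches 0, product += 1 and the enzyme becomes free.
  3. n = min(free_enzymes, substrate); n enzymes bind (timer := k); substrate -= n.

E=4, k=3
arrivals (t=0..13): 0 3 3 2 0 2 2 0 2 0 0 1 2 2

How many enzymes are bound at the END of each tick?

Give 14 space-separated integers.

t=0: arr=0 -> substrate=0 bound=0 product=0
t=1: arr=3 -> substrate=0 bound=3 product=0
t=2: arr=3 -> substrate=2 bound=4 product=0
t=3: arr=2 -> substrate=4 bound=4 product=0
t=4: arr=0 -> substrate=1 bound=4 product=3
t=5: arr=2 -> substrate=2 bound=4 product=4
t=6: arr=2 -> substrate=4 bound=4 product=4
t=7: arr=0 -> substrate=1 bound=4 product=7
t=8: arr=2 -> substrate=2 bound=4 product=8
t=9: arr=0 -> substrate=2 bound=4 product=8
t=10: arr=0 -> substrate=0 bound=3 product=11
t=11: arr=1 -> substrate=0 bound=3 product=12
t=12: arr=2 -> substrate=1 bound=4 product=12
t=13: arr=2 -> substrate=1 bound=4 product=14

Answer: 0 3 4 4 4 4 4 4 4 4 3 3 4 4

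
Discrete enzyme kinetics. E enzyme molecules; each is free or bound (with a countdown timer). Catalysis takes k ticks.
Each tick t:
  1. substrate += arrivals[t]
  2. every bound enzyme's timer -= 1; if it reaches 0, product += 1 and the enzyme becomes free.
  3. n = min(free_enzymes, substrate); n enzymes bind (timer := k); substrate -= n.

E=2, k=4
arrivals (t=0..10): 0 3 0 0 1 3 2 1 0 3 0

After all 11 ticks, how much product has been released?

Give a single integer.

Answer: 4

Derivation:
t=0: arr=0 -> substrate=0 bound=0 product=0
t=1: arr=3 -> substrate=1 bound=2 product=0
t=2: arr=0 -> substrate=1 bound=2 product=0
t=3: arr=0 -> substrate=1 bound=2 product=0
t=4: arr=1 -> substrate=2 bound=2 product=0
t=5: arr=3 -> substrate=3 bound=2 product=2
t=6: arr=2 -> substrate=5 bound=2 product=2
t=7: arr=1 -> substrate=6 bound=2 product=2
t=8: arr=0 -> substrate=6 bound=2 product=2
t=9: arr=3 -> substrate=7 bound=2 product=4
t=10: arr=0 -> substrate=7 bound=2 product=4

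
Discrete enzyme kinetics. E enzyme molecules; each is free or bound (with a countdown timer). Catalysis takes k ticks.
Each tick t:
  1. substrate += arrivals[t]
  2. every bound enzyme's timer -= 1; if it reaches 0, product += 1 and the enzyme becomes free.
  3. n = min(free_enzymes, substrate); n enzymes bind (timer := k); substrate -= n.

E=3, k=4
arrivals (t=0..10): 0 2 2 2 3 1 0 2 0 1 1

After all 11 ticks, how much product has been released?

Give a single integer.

t=0: arr=0 -> substrate=0 bound=0 product=0
t=1: arr=2 -> substrate=0 bound=2 product=0
t=2: arr=2 -> substrate=1 bound=3 product=0
t=3: arr=2 -> substrate=3 bound=3 product=0
t=4: arr=3 -> substrate=6 bound=3 product=0
t=5: arr=1 -> substrate=5 bound=3 product=2
t=6: arr=0 -> substrate=4 bound=3 product=3
t=7: arr=2 -> substrate=6 bound=3 product=3
t=8: arr=0 -> substrate=6 bound=3 product=3
t=9: arr=1 -> substrate=5 bound=3 product=5
t=10: arr=1 -> substrate=5 bound=3 product=6

Answer: 6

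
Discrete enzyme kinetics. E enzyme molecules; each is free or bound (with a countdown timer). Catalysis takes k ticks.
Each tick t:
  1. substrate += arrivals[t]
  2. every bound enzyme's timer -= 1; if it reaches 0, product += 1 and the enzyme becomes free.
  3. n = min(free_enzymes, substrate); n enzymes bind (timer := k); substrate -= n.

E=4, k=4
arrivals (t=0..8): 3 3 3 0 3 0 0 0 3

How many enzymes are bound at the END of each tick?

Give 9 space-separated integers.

Answer: 3 4 4 4 4 4 4 4 4

Derivation:
t=0: arr=3 -> substrate=0 bound=3 product=0
t=1: arr=3 -> substrate=2 bound=4 product=0
t=2: arr=3 -> substrate=5 bound=4 product=0
t=3: arr=0 -> substrate=5 bound=4 product=0
t=4: arr=3 -> substrate=5 bound=4 product=3
t=5: arr=0 -> substrate=4 bound=4 product=4
t=6: arr=0 -> substrate=4 bound=4 product=4
t=7: arr=0 -> substrate=4 bound=4 product=4
t=8: arr=3 -> substrate=4 bound=4 product=7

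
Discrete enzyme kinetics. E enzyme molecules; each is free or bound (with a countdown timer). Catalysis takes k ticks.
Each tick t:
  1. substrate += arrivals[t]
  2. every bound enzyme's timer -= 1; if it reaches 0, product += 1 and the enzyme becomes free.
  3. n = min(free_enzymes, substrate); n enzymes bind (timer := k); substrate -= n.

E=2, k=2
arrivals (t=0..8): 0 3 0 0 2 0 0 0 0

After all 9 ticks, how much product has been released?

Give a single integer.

t=0: arr=0 -> substrate=0 bound=0 product=0
t=1: arr=3 -> substrate=1 bound=2 product=0
t=2: arr=0 -> substrate=1 bound=2 product=0
t=3: arr=0 -> substrate=0 bound=1 product=2
t=4: arr=2 -> substrate=1 bound=2 product=2
t=5: arr=0 -> substrate=0 bound=2 product=3
t=6: arr=0 -> substrate=0 bound=1 product=4
t=7: arr=0 -> substrate=0 bound=0 product=5
t=8: arr=0 -> substrate=0 bound=0 product=5

Answer: 5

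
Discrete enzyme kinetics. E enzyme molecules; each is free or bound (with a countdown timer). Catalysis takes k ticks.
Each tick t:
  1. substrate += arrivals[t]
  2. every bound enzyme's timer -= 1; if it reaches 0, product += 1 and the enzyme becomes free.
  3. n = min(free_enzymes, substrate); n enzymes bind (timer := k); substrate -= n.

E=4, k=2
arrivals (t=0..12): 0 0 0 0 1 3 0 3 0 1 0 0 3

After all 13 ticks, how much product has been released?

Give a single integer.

Answer: 8

Derivation:
t=0: arr=0 -> substrate=0 bound=0 product=0
t=1: arr=0 -> substrate=0 bound=0 product=0
t=2: arr=0 -> substrate=0 bound=0 product=0
t=3: arr=0 -> substrate=0 bound=0 product=0
t=4: arr=1 -> substrate=0 bound=1 product=0
t=5: arr=3 -> substrate=0 bound=4 product=0
t=6: arr=0 -> substrate=0 bound=3 product=1
t=7: arr=3 -> substrate=0 bound=3 product=4
t=8: arr=0 -> substrate=0 bound=3 product=4
t=9: arr=1 -> substrate=0 bound=1 product=7
t=10: arr=0 -> substrate=0 bound=1 product=7
t=11: arr=0 -> substrate=0 bound=0 product=8
t=12: arr=3 -> substrate=0 bound=3 product=8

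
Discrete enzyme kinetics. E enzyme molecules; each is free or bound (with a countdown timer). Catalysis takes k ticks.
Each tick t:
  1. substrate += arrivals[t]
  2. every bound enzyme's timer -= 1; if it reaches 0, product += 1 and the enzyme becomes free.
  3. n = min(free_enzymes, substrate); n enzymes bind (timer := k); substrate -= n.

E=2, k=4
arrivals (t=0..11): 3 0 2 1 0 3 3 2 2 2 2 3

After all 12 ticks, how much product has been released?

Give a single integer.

t=0: arr=3 -> substrate=1 bound=2 product=0
t=1: arr=0 -> substrate=1 bound=2 product=0
t=2: arr=2 -> substrate=3 bound=2 product=0
t=3: arr=1 -> substrate=4 bound=2 product=0
t=4: arr=0 -> substrate=2 bound=2 product=2
t=5: arr=3 -> substrate=5 bound=2 product=2
t=6: arr=3 -> substrate=8 bound=2 product=2
t=7: arr=2 -> substrate=10 bound=2 product=2
t=8: arr=2 -> substrate=10 bound=2 product=4
t=9: arr=2 -> substrate=12 bound=2 product=4
t=10: arr=2 -> substrate=14 bound=2 product=4
t=11: arr=3 -> substrate=17 bound=2 product=4

Answer: 4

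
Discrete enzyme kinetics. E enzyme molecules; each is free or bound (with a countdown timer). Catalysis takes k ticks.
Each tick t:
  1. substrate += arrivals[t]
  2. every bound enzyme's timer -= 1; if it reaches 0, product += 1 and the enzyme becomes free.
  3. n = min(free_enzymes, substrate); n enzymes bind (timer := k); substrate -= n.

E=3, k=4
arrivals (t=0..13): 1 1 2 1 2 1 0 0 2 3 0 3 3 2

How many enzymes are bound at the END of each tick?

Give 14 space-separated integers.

t=0: arr=1 -> substrate=0 bound=1 product=0
t=1: arr=1 -> substrate=0 bound=2 product=0
t=2: arr=2 -> substrate=1 bound=3 product=0
t=3: arr=1 -> substrate=2 bound=3 product=0
t=4: arr=2 -> substrate=3 bound=3 product=1
t=5: arr=1 -> substrate=3 bound=3 product=2
t=6: arr=0 -> substrate=2 bound=3 product=3
t=7: arr=0 -> substrate=2 bound=3 product=3
t=8: arr=2 -> substrate=3 bound=3 product=4
t=9: arr=3 -> substrate=5 bound=3 product=5
t=10: arr=0 -> substrate=4 bound=3 product=6
t=11: arr=3 -> substrate=7 bound=3 product=6
t=12: arr=3 -> substrate=9 bound=3 product=7
t=13: arr=2 -> substrate=10 bound=3 product=8

Answer: 1 2 3 3 3 3 3 3 3 3 3 3 3 3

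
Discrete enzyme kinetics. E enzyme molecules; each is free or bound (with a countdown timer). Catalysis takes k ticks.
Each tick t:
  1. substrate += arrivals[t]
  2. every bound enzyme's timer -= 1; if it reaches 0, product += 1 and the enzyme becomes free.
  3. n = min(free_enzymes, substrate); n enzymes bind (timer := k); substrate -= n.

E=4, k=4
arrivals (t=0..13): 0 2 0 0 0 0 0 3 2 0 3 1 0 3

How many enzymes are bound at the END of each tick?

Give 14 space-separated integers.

Answer: 0 2 2 2 2 0 0 3 4 4 4 4 4 4

Derivation:
t=0: arr=0 -> substrate=0 bound=0 product=0
t=1: arr=2 -> substrate=0 bound=2 product=0
t=2: arr=0 -> substrate=0 bound=2 product=0
t=3: arr=0 -> substrate=0 bound=2 product=0
t=4: arr=0 -> substrate=0 bound=2 product=0
t=5: arr=0 -> substrate=0 bound=0 product=2
t=6: arr=0 -> substrate=0 bound=0 product=2
t=7: arr=3 -> substrate=0 bound=3 product=2
t=8: arr=2 -> substrate=1 bound=4 product=2
t=9: arr=0 -> substrate=1 bound=4 product=2
t=10: arr=3 -> substrate=4 bound=4 product=2
t=11: arr=1 -> substrate=2 bound=4 product=5
t=12: arr=0 -> substrate=1 bound=4 product=6
t=13: arr=3 -> substrate=4 bound=4 product=6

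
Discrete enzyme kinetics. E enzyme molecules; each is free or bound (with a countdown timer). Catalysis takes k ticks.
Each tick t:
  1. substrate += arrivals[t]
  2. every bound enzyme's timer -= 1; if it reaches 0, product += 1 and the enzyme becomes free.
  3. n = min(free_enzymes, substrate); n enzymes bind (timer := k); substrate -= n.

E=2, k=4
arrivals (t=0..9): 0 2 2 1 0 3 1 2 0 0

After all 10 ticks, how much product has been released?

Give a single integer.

Answer: 4

Derivation:
t=0: arr=0 -> substrate=0 bound=0 product=0
t=1: arr=2 -> substrate=0 bound=2 product=0
t=2: arr=2 -> substrate=2 bound=2 product=0
t=3: arr=1 -> substrate=3 bound=2 product=0
t=4: arr=0 -> substrate=3 bound=2 product=0
t=5: arr=3 -> substrate=4 bound=2 product=2
t=6: arr=1 -> substrate=5 bound=2 product=2
t=7: arr=2 -> substrate=7 bound=2 product=2
t=8: arr=0 -> substrate=7 bound=2 product=2
t=9: arr=0 -> substrate=5 bound=2 product=4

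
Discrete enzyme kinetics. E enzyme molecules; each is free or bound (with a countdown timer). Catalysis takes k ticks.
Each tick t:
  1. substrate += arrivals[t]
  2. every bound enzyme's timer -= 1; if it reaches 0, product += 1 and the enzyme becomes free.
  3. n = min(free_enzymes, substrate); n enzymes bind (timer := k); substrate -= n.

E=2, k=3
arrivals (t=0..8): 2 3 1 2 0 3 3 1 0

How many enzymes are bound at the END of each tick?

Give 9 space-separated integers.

Answer: 2 2 2 2 2 2 2 2 2

Derivation:
t=0: arr=2 -> substrate=0 bound=2 product=0
t=1: arr=3 -> substrate=3 bound=2 product=0
t=2: arr=1 -> substrate=4 bound=2 product=0
t=3: arr=2 -> substrate=4 bound=2 product=2
t=4: arr=0 -> substrate=4 bound=2 product=2
t=5: arr=3 -> substrate=7 bound=2 product=2
t=6: arr=3 -> substrate=8 bound=2 product=4
t=7: arr=1 -> substrate=9 bound=2 product=4
t=8: arr=0 -> substrate=9 bound=2 product=4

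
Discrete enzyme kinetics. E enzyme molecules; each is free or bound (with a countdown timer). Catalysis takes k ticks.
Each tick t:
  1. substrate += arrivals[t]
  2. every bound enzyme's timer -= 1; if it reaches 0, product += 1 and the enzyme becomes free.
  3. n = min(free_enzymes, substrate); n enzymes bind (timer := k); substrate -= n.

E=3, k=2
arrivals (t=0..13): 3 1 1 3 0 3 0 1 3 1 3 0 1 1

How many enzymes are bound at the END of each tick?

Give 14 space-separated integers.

t=0: arr=3 -> substrate=0 bound=3 product=0
t=1: arr=1 -> substrate=1 bound=3 product=0
t=2: arr=1 -> substrate=0 bound=2 product=3
t=3: arr=3 -> substrate=2 bound=3 product=3
t=4: arr=0 -> substrate=0 bound=3 product=5
t=5: arr=3 -> substrate=2 bound=3 product=6
t=6: arr=0 -> substrate=0 bound=3 product=8
t=7: arr=1 -> substrate=0 bound=3 product=9
t=8: arr=3 -> substrate=1 bound=3 product=11
t=9: arr=1 -> substrate=1 bound=3 product=12
t=10: arr=3 -> substrate=2 bound=3 product=14
t=11: arr=0 -> substrate=1 bound=3 product=15
t=12: arr=1 -> substrate=0 bound=3 product=17
t=13: arr=1 -> substrate=0 bound=3 product=18

Answer: 3 3 2 3 3 3 3 3 3 3 3 3 3 3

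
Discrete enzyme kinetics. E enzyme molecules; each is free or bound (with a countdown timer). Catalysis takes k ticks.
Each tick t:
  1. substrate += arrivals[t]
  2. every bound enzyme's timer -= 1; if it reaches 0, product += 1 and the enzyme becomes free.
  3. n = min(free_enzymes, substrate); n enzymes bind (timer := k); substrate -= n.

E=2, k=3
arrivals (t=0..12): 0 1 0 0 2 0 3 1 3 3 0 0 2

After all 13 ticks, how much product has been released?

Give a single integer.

Answer: 5

Derivation:
t=0: arr=0 -> substrate=0 bound=0 product=0
t=1: arr=1 -> substrate=0 bound=1 product=0
t=2: arr=0 -> substrate=0 bound=1 product=0
t=3: arr=0 -> substrate=0 bound=1 product=0
t=4: arr=2 -> substrate=0 bound=2 product=1
t=5: arr=0 -> substrate=0 bound=2 product=1
t=6: arr=3 -> substrate=3 bound=2 product=1
t=7: arr=1 -> substrate=2 bound=2 product=3
t=8: arr=3 -> substrate=5 bound=2 product=3
t=9: arr=3 -> substrate=8 bound=2 product=3
t=10: arr=0 -> substrate=6 bound=2 product=5
t=11: arr=0 -> substrate=6 bound=2 product=5
t=12: arr=2 -> substrate=8 bound=2 product=5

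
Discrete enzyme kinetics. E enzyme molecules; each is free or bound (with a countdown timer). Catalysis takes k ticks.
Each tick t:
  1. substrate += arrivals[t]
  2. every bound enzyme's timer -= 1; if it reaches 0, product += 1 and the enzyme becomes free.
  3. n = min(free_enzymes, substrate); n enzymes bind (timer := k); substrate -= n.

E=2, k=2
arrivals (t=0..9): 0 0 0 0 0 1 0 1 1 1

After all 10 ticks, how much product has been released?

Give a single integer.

Answer: 2

Derivation:
t=0: arr=0 -> substrate=0 bound=0 product=0
t=1: arr=0 -> substrate=0 bound=0 product=0
t=2: arr=0 -> substrate=0 bound=0 product=0
t=3: arr=0 -> substrate=0 bound=0 product=0
t=4: arr=0 -> substrate=0 bound=0 product=0
t=5: arr=1 -> substrate=0 bound=1 product=0
t=6: arr=0 -> substrate=0 bound=1 product=0
t=7: arr=1 -> substrate=0 bound=1 product=1
t=8: arr=1 -> substrate=0 bound=2 product=1
t=9: arr=1 -> substrate=0 bound=2 product=2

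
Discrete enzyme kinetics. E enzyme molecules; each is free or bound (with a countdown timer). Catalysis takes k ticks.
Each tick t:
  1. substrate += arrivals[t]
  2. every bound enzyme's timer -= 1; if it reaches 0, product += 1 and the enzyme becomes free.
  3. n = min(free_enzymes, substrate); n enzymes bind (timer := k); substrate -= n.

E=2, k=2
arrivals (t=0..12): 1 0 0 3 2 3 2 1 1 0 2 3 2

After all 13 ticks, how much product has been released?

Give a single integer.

t=0: arr=1 -> substrate=0 bound=1 product=0
t=1: arr=0 -> substrate=0 bound=1 product=0
t=2: arr=0 -> substrate=0 bound=0 product=1
t=3: arr=3 -> substrate=1 bound=2 product=1
t=4: arr=2 -> substrate=3 bound=2 product=1
t=5: arr=3 -> substrate=4 bound=2 product=3
t=6: arr=2 -> substrate=6 bound=2 product=3
t=7: arr=1 -> substrate=5 bound=2 product=5
t=8: arr=1 -> substrate=6 bound=2 product=5
t=9: arr=0 -> substrate=4 bound=2 product=7
t=10: arr=2 -> substrate=6 bound=2 product=7
t=11: arr=3 -> substrate=7 bound=2 product=9
t=12: arr=2 -> substrate=9 bound=2 product=9

Answer: 9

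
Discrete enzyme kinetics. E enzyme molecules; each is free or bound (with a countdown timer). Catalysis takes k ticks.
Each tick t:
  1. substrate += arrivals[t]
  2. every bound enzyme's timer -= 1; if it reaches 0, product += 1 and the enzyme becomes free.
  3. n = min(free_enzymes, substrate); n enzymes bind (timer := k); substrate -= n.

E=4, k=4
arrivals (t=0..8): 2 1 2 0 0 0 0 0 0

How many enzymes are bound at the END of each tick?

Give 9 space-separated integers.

Answer: 2 3 4 4 3 2 1 1 0

Derivation:
t=0: arr=2 -> substrate=0 bound=2 product=0
t=1: arr=1 -> substrate=0 bound=3 product=0
t=2: arr=2 -> substrate=1 bound=4 product=0
t=3: arr=0 -> substrate=1 bound=4 product=0
t=4: arr=0 -> substrate=0 bound=3 product=2
t=5: arr=0 -> substrate=0 bound=2 product=3
t=6: arr=0 -> substrate=0 bound=1 product=4
t=7: arr=0 -> substrate=0 bound=1 product=4
t=8: arr=0 -> substrate=0 bound=0 product=5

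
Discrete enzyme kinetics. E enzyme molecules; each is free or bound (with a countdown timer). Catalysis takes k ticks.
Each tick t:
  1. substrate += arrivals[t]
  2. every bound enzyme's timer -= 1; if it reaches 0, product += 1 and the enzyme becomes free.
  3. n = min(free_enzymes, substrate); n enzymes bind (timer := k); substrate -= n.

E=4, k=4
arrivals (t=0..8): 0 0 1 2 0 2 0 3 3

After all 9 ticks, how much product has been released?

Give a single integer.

t=0: arr=0 -> substrate=0 bound=0 product=0
t=1: arr=0 -> substrate=0 bound=0 product=0
t=2: arr=1 -> substrate=0 bound=1 product=0
t=3: arr=2 -> substrate=0 bound=3 product=0
t=4: arr=0 -> substrate=0 bound=3 product=0
t=5: arr=2 -> substrate=1 bound=4 product=0
t=6: arr=0 -> substrate=0 bound=4 product=1
t=7: arr=3 -> substrate=1 bound=4 product=3
t=8: arr=3 -> substrate=4 bound=4 product=3

Answer: 3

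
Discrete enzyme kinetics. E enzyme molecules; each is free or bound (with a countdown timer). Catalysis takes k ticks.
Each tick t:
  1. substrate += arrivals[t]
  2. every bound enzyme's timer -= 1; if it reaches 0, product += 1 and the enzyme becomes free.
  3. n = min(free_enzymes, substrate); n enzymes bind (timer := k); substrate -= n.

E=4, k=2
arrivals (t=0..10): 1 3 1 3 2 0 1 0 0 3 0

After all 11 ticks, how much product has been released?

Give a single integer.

Answer: 11

Derivation:
t=0: arr=1 -> substrate=0 bound=1 product=0
t=1: arr=3 -> substrate=0 bound=4 product=0
t=2: arr=1 -> substrate=0 bound=4 product=1
t=3: arr=3 -> substrate=0 bound=4 product=4
t=4: arr=2 -> substrate=1 bound=4 product=5
t=5: arr=0 -> substrate=0 bound=2 product=8
t=6: arr=1 -> substrate=0 bound=2 product=9
t=7: arr=0 -> substrate=0 bound=1 product=10
t=8: arr=0 -> substrate=0 bound=0 product=11
t=9: arr=3 -> substrate=0 bound=3 product=11
t=10: arr=0 -> substrate=0 bound=3 product=11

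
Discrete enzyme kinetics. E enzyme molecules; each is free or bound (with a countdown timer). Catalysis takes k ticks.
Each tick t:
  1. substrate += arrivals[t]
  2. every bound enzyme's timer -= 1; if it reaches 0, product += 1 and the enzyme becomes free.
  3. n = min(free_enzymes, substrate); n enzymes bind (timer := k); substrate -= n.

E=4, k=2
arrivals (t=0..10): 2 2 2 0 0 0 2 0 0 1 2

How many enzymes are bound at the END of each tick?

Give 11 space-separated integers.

Answer: 2 4 4 2 0 0 2 2 0 1 3

Derivation:
t=0: arr=2 -> substrate=0 bound=2 product=0
t=1: arr=2 -> substrate=0 bound=4 product=0
t=2: arr=2 -> substrate=0 bound=4 product=2
t=3: arr=0 -> substrate=0 bound=2 product=4
t=4: arr=0 -> substrate=0 bound=0 product=6
t=5: arr=0 -> substrate=0 bound=0 product=6
t=6: arr=2 -> substrate=0 bound=2 product=6
t=7: arr=0 -> substrate=0 bound=2 product=6
t=8: arr=0 -> substrate=0 bound=0 product=8
t=9: arr=1 -> substrate=0 bound=1 product=8
t=10: arr=2 -> substrate=0 bound=3 product=8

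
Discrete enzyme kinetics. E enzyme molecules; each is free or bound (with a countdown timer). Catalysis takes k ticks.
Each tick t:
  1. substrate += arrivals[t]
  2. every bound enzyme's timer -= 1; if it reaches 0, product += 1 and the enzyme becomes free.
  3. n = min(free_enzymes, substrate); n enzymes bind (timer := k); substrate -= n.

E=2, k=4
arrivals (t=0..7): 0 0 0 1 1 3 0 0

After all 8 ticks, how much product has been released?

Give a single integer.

t=0: arr=0 -> substrate=0 bound=0 product=0
t=1: arr=0 -> substrate=0 bound=0 product=0
t=2: arr=0 -> substrate=0 bound=0 product=0
t=3: arr=1 -> substrate=0 bound=1 product=0
t=4: arr=1 -> substrate=0 bound=2 product=0
t=5: arr=3 -> substrate=3 bound=2 product=0
t=6: arr=0 -> substrate=3 bound=2 product=0
t=7: arr=0 -> substrate=2 bound=2 product=1

Answer: 1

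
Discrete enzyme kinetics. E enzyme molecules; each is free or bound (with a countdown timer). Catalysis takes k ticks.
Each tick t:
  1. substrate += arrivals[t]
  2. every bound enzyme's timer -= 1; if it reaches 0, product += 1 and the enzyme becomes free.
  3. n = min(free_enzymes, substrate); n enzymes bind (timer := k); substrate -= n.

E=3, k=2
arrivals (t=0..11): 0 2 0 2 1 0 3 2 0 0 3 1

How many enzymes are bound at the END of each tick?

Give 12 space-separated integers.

t=0: arr=0 -> substrate=0 bound=0 product=0
t=1: arr=2 -> substrate=0 bound=2 product=0
t=2: arr=0 -> substrate=0 bound=2 product=0
t=3: arr=2 -> substrate=0 bound=2 product=2
t=4: arr=1 -> substrate=0 bound=3 product=2
t=5: arr=0 -> substrate=0 bound=1 product=4
t=6: arr=3 -> substrate=0 bound=3 product=5
t=7: arr=2 -> substrate=2 bound=3 product=5
t=8: arr=0 -> substrate=0 bound=2 product=8
t=9: arr=0 -> substrate=0 bound=2 product=8
t=10: arr=3 -> substrate=0 bound=3 product=10
t=11: arr=1 -> substrate=1 bound=3 product=10

Answer: 0 2 2 2 3 1 3 3 2 2 3 3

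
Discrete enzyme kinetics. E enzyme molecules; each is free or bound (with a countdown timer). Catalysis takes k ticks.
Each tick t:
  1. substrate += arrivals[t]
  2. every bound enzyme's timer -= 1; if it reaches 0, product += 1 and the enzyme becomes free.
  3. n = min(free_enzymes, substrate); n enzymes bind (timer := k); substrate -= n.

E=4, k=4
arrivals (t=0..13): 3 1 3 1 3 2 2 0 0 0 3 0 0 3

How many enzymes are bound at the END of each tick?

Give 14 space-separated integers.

t=0: arr=3 -> substrate=0 bound=3 product=0
t=1: arr=1 -> substrate=0 bound=4 product=0
t=2: arr=3 -> substrate=3 bound=4 product=0
t=3: arr=1 -> substrate=4 bound=4 product=0
t=4: arr=3 -> substrate=4 bound=4 product=3
t=5: arr=2 -> substrate=5 bound=4 product=4
t=6: arr=2 -> substrate=7 bound=4 product=4
t=7: arr=0 -> substrate=7 bound=4 product=4
t=8: arr=0 -> substrate=4 bound=4 product=7
t=9: arr=0 -> substrate=3 bound=4 product=8
t=10: arr=3 -> substrate=6 bound=4 product=8
t=11: arr=0 -> substrate=6 bound=4 product=8
t=12: arr=0 -> substrate=3 bound=4 product=11
t=13: arr=3 -> substrate=5 bound=4 product=12

Answer: 3 4 4 4 4 4 4 4 4 4 4 4 4 4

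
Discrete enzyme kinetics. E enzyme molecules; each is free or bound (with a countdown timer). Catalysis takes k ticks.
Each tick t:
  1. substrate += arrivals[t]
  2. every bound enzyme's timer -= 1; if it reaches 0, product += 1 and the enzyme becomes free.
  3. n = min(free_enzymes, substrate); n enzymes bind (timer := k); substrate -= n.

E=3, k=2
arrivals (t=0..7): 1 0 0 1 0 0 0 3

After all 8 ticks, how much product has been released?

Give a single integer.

t=0: arr=1 -> substrate=0 bound=1 product=0
t=1: arr=0 -> substrate=0 bound=1 product=0
t=2: arr=0 -> substrate=0 bound=0 product=1
t=3: arr=1 -> substrate=0 bound=1 product=1
t=4: arr=0 -> substrate=0 bound=1 product=1
t=5: arr=0 -> substrate=0 bound=0 product=2
t=6: arr=0 -> substrate=0 bound=0 product=2
t=7: arr=3 -> substrate=0 bound=3 product=2

Answer: 2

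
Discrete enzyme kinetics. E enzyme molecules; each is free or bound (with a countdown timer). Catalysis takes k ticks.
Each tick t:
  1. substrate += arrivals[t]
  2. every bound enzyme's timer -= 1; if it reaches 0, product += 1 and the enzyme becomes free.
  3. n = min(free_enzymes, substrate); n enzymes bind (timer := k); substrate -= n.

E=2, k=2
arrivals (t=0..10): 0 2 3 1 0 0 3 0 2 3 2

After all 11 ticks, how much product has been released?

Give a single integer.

t=0: arr=0 -> substrate=0 bound=0 product=0
t=1: arr=2 -> substrate=0 bound=2 product=0
t=2: arr=3 -> substrate=3 bound=2 product=0
t=3: arr=1 -> substrate=2 bound=2 product=2
t=4: arr=0 -> substrate=2 bound=2 product=2
t=5: arr=0 -> substrate=0 bound=2 product=4
t=6: arr=3 -> substrate=3 bound=2 product=4
t=7: arr=0 -> substrate=1 bound=2 product=6
t=8: arr=2 -> substrate=3 bound=2 product=6
t=9: arr=3 -> substrate=4 bound=2 product=8
t=10: arr=2 -> substrate=6 bound=2 product=8

Answer: 8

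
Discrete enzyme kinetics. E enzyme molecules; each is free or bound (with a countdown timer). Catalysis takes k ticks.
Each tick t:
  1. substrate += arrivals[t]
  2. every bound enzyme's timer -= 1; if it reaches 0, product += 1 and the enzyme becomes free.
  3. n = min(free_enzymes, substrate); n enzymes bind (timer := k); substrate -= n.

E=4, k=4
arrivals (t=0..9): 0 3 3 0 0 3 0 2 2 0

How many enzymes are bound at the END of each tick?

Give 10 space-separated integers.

Answer: 0 3 4 4 4 4 4 4 4 4

Derivation:
t=0: arr=0 -> substrate=0 bound=0 product=0
t=1: arr=3 -> substrate=0 bound=3 product=0
t=2: arr=3 -> substrate=2 bound=4 product=0
t=3: arr=0 -> substrate=2 bound=4 product=0
t=4: arr=0 -> substrate=2 bound=4 product=0
t=5: arr=3 -> substrate=2 bound=4 product=3
t=6: arr=0 -> substrate=1 bound=4 product=4
t=7: arr=2 -> substrate=3 bound=4 product=4
t=8: arr=2 -> substrate=5 bound=4 product=4
t=9: arr=0 -> substrate=2 bound=4 product=7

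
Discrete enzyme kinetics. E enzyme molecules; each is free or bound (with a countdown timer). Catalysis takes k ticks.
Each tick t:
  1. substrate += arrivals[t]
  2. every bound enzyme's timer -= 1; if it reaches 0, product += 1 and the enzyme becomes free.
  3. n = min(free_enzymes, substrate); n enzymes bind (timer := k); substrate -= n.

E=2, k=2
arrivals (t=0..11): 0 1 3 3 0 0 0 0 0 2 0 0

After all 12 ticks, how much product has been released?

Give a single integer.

t=0: arr=0 -> substrate=0 bound=0 product=0
t=1: arr=1 -> substrate=0 bound=1 product=0
t=2: arr=3 -> substrate=2 bound=2 product=0
t=3: arr=3 -> substrate=4 bound=2 product=1
t=4: arr=0 -> substrate=3 bound=2 product=2
t=5: arr=0 -> substrate=2 bound=2 product=3
t=6: arr=0 -> substrate=1 bound=2 product=4
t=7: arr=0 -> substrate=0 bound=2 product=5
t=8: arr=0 -> substrate=0 bound=1 product=6
t=9: arr=2 -> substrate=0 bound=2 product=7
t=10: arr=0 -> substrate=0 bound=2 product=7
t=11: arr=0 -> substrate=0 bound=0 product=9

Answer: 9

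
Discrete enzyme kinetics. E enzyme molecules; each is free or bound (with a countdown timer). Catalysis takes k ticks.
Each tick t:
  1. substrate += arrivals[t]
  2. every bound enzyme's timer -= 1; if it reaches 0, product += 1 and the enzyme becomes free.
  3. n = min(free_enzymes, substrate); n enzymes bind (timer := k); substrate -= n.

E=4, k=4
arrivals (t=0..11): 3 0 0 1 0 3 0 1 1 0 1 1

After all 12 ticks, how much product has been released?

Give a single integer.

Answer: 8

Derivation:
t=0: arr=3 -> substrate=0 bound=3 product=0
t=1: arr=0 -> substrate=0 bound=3 product=0
t=2: arr=0 -> substrate=0 bound=3 product=0
t=3: arr=1 -> substrate=0 bound=4 product=0
t=4: arr=0 -> substrate=0 bound=1 product=3
t=5: arr=3 -> substrate=0 bound=4 product=3
t=6: arr=0 -> substrate=0 bound=4 product=3
t=7: arr=1 -> substrate=0 bound=4 product=4
t=8: arr=1 -> substrate=1 bound=4 product=4
t=9: arr=0 -> substrate=0 bound=2 product=7
t=10: arr=1 -> substrate=0 bound=3 product=7
t=11: arr=1 -> substrate=0 bound=3 product=8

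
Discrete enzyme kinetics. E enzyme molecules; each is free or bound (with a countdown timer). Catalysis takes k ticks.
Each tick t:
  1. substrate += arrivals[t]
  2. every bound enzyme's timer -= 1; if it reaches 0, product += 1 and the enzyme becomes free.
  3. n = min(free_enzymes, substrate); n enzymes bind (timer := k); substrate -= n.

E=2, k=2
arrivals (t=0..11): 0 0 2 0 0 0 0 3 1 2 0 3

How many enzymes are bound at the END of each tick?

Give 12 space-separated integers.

t=0: arr=0 -> substrate=0 bound=0 product=0
t=1: arr=0 -> substrate=0 bound=0 product=0
t=2: arr=2 -> substrate=0 bound=2 product=0
t=3: arr=0 -> substrate=0 bound=2 product=0
t=4: arr=0 -> substrate=0 bound=0 product=2
t=5: arr=0 -> substrate=0 bound=0 product=2
t=6: arr=0 -> substrate=0 bound=0 product=2
t=7: arr=3 -> substrate=1 bound=2 product=2
t=8: arr=1 -> substrate=2 bound=2 product=2
t=9: arr=2 -> substrate=2 bound=2 product=4
t=10: arr=0 -> substrate=2 bound=2 product=4
t=11: arr=3 -> substrate=3 bound=2 product=6

Answer: 0 0 2 2 0 0 0 2 2 2 2 2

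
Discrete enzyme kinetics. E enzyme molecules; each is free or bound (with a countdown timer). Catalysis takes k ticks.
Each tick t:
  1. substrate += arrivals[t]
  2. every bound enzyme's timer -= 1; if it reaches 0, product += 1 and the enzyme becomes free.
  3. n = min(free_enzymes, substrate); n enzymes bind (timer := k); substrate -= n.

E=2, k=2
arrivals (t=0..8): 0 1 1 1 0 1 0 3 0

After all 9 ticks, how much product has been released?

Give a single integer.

Answer: 4

Derivation:
t=0: arr=0 -> substrate=0 bound=0 product=0
t=1: arr=1 -> substrate=0 bound=1 product=0
t=2: arr=1 -> substrate=0 bound=2 product=0
t=3: arr=1 -> substrate=0 bound=2 product=1
t=4: arr=0 -> substrate=0 bound=1 product=2
t=5: arr=1 -> substrate=0 bound=1 product=3
t=6: arr=0 -> substrate=0 bound=1 product=3
t=7: arr=3 -> substrate=1 bound=2 product=4
t=8: arr=0 -> substrate=1 bound=2 product=4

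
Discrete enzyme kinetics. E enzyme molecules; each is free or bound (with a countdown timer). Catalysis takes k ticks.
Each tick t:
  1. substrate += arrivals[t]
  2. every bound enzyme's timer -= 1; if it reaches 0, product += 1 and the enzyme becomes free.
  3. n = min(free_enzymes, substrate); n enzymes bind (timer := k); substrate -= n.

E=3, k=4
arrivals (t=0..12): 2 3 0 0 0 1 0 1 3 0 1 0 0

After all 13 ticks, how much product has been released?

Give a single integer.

t=0: arr=2 -> substrate=0 bound=2 product=0
t=1: arr=3 -> substrate=2 bound=3 product=0
t=2: arr=0 -> substrate=2 bound=3 product=0
t=3: arr=0 -> substrate=2 bound=3 product=0
t=4: arr=0 -> substrate=0 bound=3 product=2
t=5: arr=1 -> substrate=0 bound=3 product=3
t=6: arr=0 -> substrate=0 bound=3 product=3
t=7: arr=1 -> substrate=1 bound=3 product=3
t=8: arr=3 -> substrate=2 bound=3 product=5
t=9: arr=0 -> substrate=1 bound=3 product=6
t=10: arr=1 -> substrate=2 bound=3 product=6
t=11: arr=0 -> substrate=2 bound=3 product=6
t=12: arr=0 -> substrate=0 bound=3 product=8

Answer: 8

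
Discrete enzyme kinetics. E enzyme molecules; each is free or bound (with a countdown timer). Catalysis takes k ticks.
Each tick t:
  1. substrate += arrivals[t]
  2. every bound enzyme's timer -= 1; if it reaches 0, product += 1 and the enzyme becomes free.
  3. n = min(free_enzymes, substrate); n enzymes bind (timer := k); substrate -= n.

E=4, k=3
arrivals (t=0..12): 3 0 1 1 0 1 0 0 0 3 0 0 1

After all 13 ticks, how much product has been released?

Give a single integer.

Answer: 9

Derivation:
t=0: arr=3 -> substrate=0 bound=3 product=0
t=1: arr=0 -> substrate=0 bound=3 product=0
t=2: arr=1 -> substrate=0 bound=4 product=0
t=3: arr=1 -> substrate=0 bound=2 product=3
t=4: arr=0 -> substrate=0 bound=2 product=3
t=5: arr=1 -> substrate=0 bound=2 product=4
t=6: arr=0 -> substrate=0 bound=1 product=5
t=7: arr=0 -> substrate=0 bound=1 product=5
t=8: arr=0 -> substrate=0 bound=0 product=6
t=9: arr=3 -> substrate=0 bound=3 product=6
t=10: arr=0 -> substrate=0 bound=3 product=6
t=11: arr=0 -> substrate=0 bound=3 product=6
t=12: arr=1 -> substrate=0 bound=1 product=9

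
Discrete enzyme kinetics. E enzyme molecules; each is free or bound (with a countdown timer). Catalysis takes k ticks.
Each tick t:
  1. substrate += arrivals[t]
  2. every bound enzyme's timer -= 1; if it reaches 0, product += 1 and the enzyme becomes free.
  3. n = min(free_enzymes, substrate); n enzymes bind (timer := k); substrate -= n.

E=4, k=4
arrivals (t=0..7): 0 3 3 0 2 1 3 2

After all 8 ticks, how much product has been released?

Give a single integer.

t=0: arr=0 -> substrate=0 bound=0 product=0
t=1: arr=3 -> substrate=0 bound=3 product=0
t=2: arr=3 -> substrate=2 bound=4 product=0
t=3: arr=0 -> substrate=2 bound=4 product=0
t=4: arr=2 -> substrate=4 bound=4 product=0
t=5: arr=1 -> substrate=2 bound=4 product=3
t=6: arr=3 -> substrate=4 bound=4 product=4
t=7: arr=2 -> substrate=6 bound=4 product=4

Answer: 4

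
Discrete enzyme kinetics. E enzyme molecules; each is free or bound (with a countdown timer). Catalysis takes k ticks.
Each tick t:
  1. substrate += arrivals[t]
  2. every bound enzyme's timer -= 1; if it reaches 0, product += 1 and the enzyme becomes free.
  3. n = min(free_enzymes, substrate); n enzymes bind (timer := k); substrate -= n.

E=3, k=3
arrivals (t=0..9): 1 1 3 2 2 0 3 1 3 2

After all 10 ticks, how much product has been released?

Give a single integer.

Answer: 7

Derivation:
t=0: arr=1 -> substrate=0 bound=1 product=0
t=1: arr=1 -> substrate=0 bound=2 product=0
t=2: arr=3 -> substrate=2 bound=3 product=0
t=3: arr=2 -> substrate=3 bound=3 product=1
t=4: arr=2 -> substrate=4 bound=3 product=2
t=5: arr=0 -> substrate=3 bound=3 product=3
t=6: arr=3 -> substrate=5 bound=3 product=4
t=7: arr=1 -> substrate=5 bound=3 product=5
t=8: arr=3 -> substrate=7 bound=3 product=6
t=9: arr=2 -> substrate=8 bound=3 product=7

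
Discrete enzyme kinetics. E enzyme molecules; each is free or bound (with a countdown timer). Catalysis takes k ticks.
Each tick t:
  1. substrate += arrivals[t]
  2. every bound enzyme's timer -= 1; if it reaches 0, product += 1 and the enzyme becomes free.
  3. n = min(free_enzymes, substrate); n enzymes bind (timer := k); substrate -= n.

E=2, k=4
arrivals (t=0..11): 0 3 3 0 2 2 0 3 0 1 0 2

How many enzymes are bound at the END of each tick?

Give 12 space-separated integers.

t=0: arr=0 -> substrate=0 bound=0 product=0
t=1: arr=3 -> substrate=1 bound=2 product=0
t=2: arr=3 -> substrate=4 bound=2 product=0
t=3: arr=0 -> substrate=4 bound=2 product=0
t=4: arr=2 -> substrate=6 bound=2 product=0
t=5: arr=2 -> substrate=6 bound=2 product=2
t=6: arr=0 -> substrate=6 bound=2 product=2
t=7: arr=3 -> substrate=9 bound=2 product=2
t=8: arr=0 -> substrate=9 bound=2 product=2
t=9: arr=1 -> substrate=8 bound=2 product=4
t=10: arr=0 -> substrate=8 bound=2 product=4
t=11: arr=2 -> substrate=10 bound=2 product=4

Answer: 0 2 2 2 2 2 2 2 2 2 2 2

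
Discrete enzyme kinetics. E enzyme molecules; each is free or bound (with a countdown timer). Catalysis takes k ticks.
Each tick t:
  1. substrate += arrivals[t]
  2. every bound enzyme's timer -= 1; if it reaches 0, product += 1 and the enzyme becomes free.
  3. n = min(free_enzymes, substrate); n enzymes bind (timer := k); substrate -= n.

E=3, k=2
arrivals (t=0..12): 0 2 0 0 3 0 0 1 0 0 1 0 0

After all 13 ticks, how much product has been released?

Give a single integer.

t=0: arr=0 -> substrate=0 bound=0 product=0
t=1: arr=2 -> substrate=0 bound=2 product=0
t=2: arr=0 -> substrate=0 bound=2 product=0
t=3: arr=0 -> substrate=0 bound=0 product=2
t=4: arr=3 -> substrate=0 bound=3 product=2
t=5: arr=0 -> substrate=0 bound=3 product=2
t=6: arr=0 -> substrate=0 bound=0 product=5
t=7: arr=1 -> substrate=0 bound=1 product=5
t=8: arr=0 -> substrate=0 bound=1 product=5
t=9: arr=0 -> substrate=0 bound=0 product=6
t=10: arr=1 -> substrate=0 bound=1 product=6
t=11: arr=0 -> substrate=0 bound=1 product=6
t=12: arr=0 -> substrate=0 bound=0 product=7

Answer: 7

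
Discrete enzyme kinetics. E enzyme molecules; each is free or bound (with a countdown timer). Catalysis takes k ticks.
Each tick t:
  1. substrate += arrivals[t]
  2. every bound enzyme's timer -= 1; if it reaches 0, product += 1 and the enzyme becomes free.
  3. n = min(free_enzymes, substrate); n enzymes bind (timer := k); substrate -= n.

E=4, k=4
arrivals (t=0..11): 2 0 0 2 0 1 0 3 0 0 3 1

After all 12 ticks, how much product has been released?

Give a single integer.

Answer: 8

Derivation:
t=0: arr=2 -> substrate=0 bound=2 product=0
t=1: arr=0 -> substrate=0 bound=2 product=0
t=2: arr=0 -> substrate=0 bound=2 product=0
t=3: arr=2 -> substrate=0 bound=4 product=0
t=4: arr=0 -> substrate=0 bound=2 product=2
t=5: arr=1 -> substrate=0 bound=3 product=2
t=6: arr=0 -> substrate=0 bound=3 product=2
t=7: arr=3 -> substrate=0 bound=4 product=4
t=8: arr=0 -> substrate=0 bound=4 product=4
t=9: arr=0 -> substrate=0 bound=3 product=5
t=10: arr=3 -> substrate=2 bound=4 product=5
t=11: arr=1 -> substrate=0 bound=4 product=8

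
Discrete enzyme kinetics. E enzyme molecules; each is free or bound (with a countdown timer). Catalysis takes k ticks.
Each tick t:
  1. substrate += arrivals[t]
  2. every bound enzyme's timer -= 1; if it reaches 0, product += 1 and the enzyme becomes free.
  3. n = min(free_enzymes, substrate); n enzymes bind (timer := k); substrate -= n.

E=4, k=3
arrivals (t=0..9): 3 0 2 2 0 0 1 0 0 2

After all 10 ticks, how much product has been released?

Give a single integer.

t=0: arr=3 -> substrate=0 bound=3 product=0
t=1: arr=0 -> substrate=0 bound=3 product=0
t=2: arr=2 -> substrate=1 bound=4 product=0
t=3: arr=2 -> substrate=0 bound=4 product=3
t=4: arr=0 -> substrate=0 bound=4 product=3
t=5: arr=0 -> substrate=0 bound=3 product=4
t=6: arr=1 -> substrate=0 bound=1 product=7
t=7: arr=0 -> substrate=0 bound=1 product=7
t=8: arr=0 -> substrate=0 bound=1 product=7
t=9: arr=2 -> substrate=0 bound=2 product=8

Answer: 8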